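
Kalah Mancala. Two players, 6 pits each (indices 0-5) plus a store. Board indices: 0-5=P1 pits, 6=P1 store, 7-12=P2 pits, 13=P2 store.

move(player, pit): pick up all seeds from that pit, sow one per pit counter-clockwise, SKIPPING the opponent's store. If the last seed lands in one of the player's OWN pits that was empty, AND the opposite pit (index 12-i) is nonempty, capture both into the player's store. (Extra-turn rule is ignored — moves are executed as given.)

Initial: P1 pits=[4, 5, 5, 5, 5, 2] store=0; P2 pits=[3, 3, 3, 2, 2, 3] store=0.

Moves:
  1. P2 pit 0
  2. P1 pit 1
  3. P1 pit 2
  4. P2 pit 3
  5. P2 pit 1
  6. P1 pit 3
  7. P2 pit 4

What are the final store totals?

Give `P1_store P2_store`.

Answer: 3 3

Derivation:
Move 1: P2 pit0 -> P1=[4,5,5,5,5,2](0) P2=[0,4,4,3,2,3](0)
Move 2: P1 pit1 -> P1=[4,0,6,6,6,3](1) P2=[0,4,4,3,2,3](0)
Move 3: P1 pit2 -> P1=[4,0,0,7,7,4](2) P2=[1,5,4,3,2,3](0)
Move 4: P2 pit3 -> P1=[4,0,0,7,7,4](2) P2=[1,5,4,0,3,4](1)
Move 5: P2 pit1 -> P1=[4,0,0,7,7,4](2) P2=[1,0,5,1,4,5](2)
Move 6: P1 pit3 -> P1=[4,0,0,0,8,5](3) P2=[2,1,6,2,4,5](2)
Move 7: P2 pit4 -> P1=[5,1,0,0,8,5](3) P2=[2,1,6,2,0,6](3)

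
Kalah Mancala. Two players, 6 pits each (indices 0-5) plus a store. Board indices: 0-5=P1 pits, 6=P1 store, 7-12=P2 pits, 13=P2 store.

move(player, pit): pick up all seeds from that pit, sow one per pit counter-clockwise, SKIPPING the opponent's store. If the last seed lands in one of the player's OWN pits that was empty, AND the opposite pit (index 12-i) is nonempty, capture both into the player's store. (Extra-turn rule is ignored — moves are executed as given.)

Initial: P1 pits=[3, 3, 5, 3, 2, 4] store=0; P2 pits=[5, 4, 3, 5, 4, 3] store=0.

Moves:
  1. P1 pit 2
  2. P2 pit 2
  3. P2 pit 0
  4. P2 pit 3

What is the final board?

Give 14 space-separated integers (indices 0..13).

Answer: 4 4 1 5 3 5 1 0 5 1 0 7 6 2

Derivation:
Move 1: P1 pit2 -> P1=[3,3,0,4,3,5](1) P2=[6,4,3,5,4,3](0)
Move 2: P2 pit2 -> P1=[3,3,0,4,3,5](1) P2=[6,4,0,6,5,4](0)
Move 3: P2 pit0 -> P1=[3,3,0,4,3,5](1) P2=[0,5,1,7,6,5](1)
Move 4: P2 pit3 -> P1=[4,4,1,5,3,5](1) P2=[0,5,1,0,7,6](2)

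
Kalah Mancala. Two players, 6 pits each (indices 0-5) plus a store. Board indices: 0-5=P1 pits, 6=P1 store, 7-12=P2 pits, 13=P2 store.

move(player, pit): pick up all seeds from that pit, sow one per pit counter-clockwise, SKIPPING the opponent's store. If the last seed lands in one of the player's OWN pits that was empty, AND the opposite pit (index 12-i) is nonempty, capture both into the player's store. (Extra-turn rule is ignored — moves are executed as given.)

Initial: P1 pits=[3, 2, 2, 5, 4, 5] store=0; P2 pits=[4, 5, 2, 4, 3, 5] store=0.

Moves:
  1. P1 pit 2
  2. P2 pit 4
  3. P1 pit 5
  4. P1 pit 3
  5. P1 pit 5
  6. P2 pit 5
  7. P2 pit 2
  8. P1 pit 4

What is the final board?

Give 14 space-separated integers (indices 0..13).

Move 1: P1 pit2 -> P1=[3,2,0,6,5,5](0) P2=[4,5,2,4,3,5](0)
Move 2: P2 pit4 -> P1=[4,2,0,6,5,5](0) P2=[4,5,2,4,0,6](1)
Move 3: P1 pit5 -> P1=[4,2,0,6,5,0](1) P2=[5,6,3,5,0,6](1)
Move 4: P1 pit3 -> P1=[4,2,0,0,6,1](2) P2=[6,7,4,5,0,6](1)
Move 5: P1 pit5 -> P1=[4,2,0,0,6,0](3) P2=[6,7,4,5,0,6](1)
Move 6: P2 pit5 -> P1=[5,3,1,1,7,0](3) P2=[6,7,4,5,0,0](2)
Move 7: P2 pit2 -> P1=[5,3,1,1,7,0](3) P2=[6,7,0,6,1,1](3)
Move 8: P1 pit4 -> P1=[5,3,1,1,0,1](4) P2=[7,8,1,7,2,1](3)

Answer: 5 3 1 1 0 1 4 7 8 1 7 2 1 3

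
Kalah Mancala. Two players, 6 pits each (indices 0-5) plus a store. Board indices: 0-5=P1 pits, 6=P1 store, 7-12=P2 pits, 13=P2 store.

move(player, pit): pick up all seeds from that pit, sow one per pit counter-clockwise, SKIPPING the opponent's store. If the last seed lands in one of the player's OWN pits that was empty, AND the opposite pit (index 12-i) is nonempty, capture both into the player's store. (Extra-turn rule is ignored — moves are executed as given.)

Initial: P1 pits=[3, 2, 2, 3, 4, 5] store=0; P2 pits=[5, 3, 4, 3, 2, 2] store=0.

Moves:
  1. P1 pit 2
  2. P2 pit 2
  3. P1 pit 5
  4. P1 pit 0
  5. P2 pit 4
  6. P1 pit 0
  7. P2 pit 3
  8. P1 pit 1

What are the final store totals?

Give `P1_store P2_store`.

Answer: 2 3

Derivation:
Move 1: P1 pit2 -> P1=[3,2,0,4,5,5](0) P2=[5,3,4,3,2,2](0)
Move 2: P2 pit2 -> P1=[3,2,0,4,5,5](0) P2=[5,3,0,4,3,3](1)
Move 3: P1 pit5 -> P1=[3,2,0,4,5,0](1) P2=[6,4,1,5,3,3](1)
Move 4: P1 pit0 -> P1=[0,3,1,5,5,0](1) P2=[6,4,1,5,3,3](1)
Move 5: P2 pit4 -> P1=[1,3,1,5,5,0](1) P2=[6,4,1,5,0,4](2)
Move 6: P1 pit0 -> P1=[0,4,1,5,5,0](1) P2=[6,4,1,5,0,4](2)
Move 7: P2 pit3 -> P1=[1,5,1,5,5,0](1) P2=[6,4,1,0,1,5](3)
Move 8: P1 pit1 -> P1=[1,0,2,6,6,1](2) P2=[6,4,1,0,1,5](3)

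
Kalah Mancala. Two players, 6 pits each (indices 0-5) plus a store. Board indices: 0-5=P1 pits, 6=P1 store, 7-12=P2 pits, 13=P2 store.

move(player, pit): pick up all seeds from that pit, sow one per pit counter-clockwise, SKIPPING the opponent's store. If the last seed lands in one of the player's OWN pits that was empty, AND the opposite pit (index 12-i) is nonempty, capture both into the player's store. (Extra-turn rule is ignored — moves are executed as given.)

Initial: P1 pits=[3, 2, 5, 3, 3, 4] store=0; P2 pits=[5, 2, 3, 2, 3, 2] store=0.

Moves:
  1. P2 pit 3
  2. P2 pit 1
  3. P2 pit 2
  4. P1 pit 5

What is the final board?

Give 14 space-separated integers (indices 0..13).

Move 1: P2 pit3 -> P1=[3,2,5,3,3,4](0) P2=[5,2,3,0,4,3](0)
Move 2: P2 pit1 -> P1=[3,2,0,3,3,4](0) P2=[5,0,4,0,4,3](6)
Move 3: P2 pit2 -> P1=[3,2,0,3,3,4](0) P2=[5,0,0,1,5,4](7)
Move 4: P1 pit5 -> P1=[3,2,0,3,3,0](1) P2=[6,1,1,1,5,4](7)

Answer: 3 2 0 3 3 0 1 6 1 1 1 5 4 7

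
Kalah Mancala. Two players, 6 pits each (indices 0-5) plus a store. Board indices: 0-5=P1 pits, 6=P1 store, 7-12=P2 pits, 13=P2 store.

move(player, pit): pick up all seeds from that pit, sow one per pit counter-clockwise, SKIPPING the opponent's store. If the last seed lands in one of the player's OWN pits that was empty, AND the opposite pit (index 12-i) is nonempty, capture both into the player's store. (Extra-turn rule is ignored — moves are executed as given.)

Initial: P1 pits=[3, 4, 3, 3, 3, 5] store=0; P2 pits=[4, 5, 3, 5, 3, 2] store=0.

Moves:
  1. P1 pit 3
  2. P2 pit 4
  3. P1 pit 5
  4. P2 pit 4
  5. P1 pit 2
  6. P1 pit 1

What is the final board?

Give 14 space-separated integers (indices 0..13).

Move 1: P1 pit3 -> P1=[3,4,3,0,4,6](1) P2=[4,5,3,5,3,2](0)
Move 2: P2 pit4 -> P1=[4,4,3,0,4,6](1) P2=[4,5,3,5,0,3](1)
Move 3: P1 pit5 -> P1=[4,4,3,0,4,0](2) P2=[5,6,4,6,1,3](1)
Move 4: P2 pit4 -> P1=[4,4,3,0,4,0](2) P2=[5,6,4,6,0,4](1)
Move 5: P1 pit2 -> P1=[4,4,0,1,5,0](8) P2=[0,6,4,6,0,4](1)
Move 6: P1 pit1 -> P1=[4,0,1,2,6,1](8) P2=[0,6,4,6,0,4](1)

Answer: 4 0 1 2 6 1 8 0 6 4 6 0 4 1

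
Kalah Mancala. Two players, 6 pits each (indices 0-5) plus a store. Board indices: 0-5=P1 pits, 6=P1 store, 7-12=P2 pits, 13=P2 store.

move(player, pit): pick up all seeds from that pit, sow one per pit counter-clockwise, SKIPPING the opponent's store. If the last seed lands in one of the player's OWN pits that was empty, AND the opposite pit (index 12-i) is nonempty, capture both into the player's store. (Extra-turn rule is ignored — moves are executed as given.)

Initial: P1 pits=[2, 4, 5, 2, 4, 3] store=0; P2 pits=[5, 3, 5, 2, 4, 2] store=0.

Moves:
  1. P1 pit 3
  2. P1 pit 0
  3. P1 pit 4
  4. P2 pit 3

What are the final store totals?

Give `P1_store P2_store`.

Answer: 1 0

Derivation:
Move 1: P1 pit3 -> P1=[2,4,5,0,5,4](0) P2=[5,3,5,2,4,2](0)
Move 2: P1 pit0 -> P1=[0,5,6,0,5,4](0) P2=[5,3,5,2,4,2](0)
Move 3: P1 pit4 -> P1=[0,5,6,0,0,5](1) P2=[6,4,6,2,4,2](0)
Move 4: P2 pit3 -> P1=[0,5,6,0,0,5](1) P2=[6,4,6,0,5,3](0)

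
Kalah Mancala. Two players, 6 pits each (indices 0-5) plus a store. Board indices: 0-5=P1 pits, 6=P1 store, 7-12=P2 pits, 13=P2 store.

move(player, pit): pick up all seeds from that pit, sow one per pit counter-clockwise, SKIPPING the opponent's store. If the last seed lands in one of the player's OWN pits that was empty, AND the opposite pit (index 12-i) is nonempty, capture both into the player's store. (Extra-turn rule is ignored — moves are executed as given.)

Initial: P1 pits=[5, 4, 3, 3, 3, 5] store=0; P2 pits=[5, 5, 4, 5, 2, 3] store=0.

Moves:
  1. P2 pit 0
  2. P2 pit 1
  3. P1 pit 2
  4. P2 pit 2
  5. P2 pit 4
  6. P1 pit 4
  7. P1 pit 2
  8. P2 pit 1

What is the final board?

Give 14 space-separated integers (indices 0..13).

Answer: 8 6 0 0 0 7 1 1 0 0 8 0 7 9

Derivation:
Move 1: P2 pit0 -> P1=[5,4,3,3,3,5](0) P2=[0,6,5,6,3,4](0)
Move 2: P2 pit1 -> P1=[6,4,3,3,3,5](0) P2=[0,0,6,7,4,5](1)
Move 3: P1 pit2 -> P1=[6,4,0,4,4,6](0) P2=[0,0,6,7,4,5](1)
Move 4: P2 pit2 -> P1=[7,5,0,4,4,6](0) P2=[0,0,0,8,5,6](2)
Move 5: P2 pit4 -> P1=[8,6,1,4,4,6](0) P2=[0,0,0,8,0,7](3)
Move 6: P1 pit4 -> P1=[8,6,1,4,0,7](1) P2=[1,1,0,8,0,7](3)
Move 7: P1 pit2 -> P1=[8,6,0,5,0,7](1) P2=[1,1,0,8,0,7](3)
Move 8: P2 pit1 -> P1=[8,6,0,0,0,7](1) P2=[1,0,0,8,0,7](9)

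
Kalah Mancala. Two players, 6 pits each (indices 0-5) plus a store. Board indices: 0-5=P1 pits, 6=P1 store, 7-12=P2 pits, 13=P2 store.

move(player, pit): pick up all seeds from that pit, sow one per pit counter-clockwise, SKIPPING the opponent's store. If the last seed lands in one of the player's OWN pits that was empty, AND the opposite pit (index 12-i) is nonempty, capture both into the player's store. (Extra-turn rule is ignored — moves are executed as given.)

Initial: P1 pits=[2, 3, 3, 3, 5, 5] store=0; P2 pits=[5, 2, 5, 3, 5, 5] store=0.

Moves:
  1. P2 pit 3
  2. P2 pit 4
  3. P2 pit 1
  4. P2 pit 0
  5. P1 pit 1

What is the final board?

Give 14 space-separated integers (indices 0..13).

Move 1: P2 pit3 -> P1=[2,3,3,3,5,5](0) P2=[5,2,5,0,6,6](1)
Move 2: P2 pit4 -> P1=[3,4,4,4,5,5](0) P2=[5,2,5,0,0,7](2)
Move 3: P2 pit1 -> P1=[3,4,0,4,5,5](0) P2=[5,0,6,0,0,7](7)
Move 4: P2 pit0 -> P1=[3,4,0,4,5,5](0) P2=[0,1,7,1,1,8](7)
Move 5: P1 pit1 -> P1=[3,0,1,5,6,6](0) P2=[0,1,7,1,1,8](7)

Answer: 3 0 1 5 6 6 0 0 1 7 1 1 8 7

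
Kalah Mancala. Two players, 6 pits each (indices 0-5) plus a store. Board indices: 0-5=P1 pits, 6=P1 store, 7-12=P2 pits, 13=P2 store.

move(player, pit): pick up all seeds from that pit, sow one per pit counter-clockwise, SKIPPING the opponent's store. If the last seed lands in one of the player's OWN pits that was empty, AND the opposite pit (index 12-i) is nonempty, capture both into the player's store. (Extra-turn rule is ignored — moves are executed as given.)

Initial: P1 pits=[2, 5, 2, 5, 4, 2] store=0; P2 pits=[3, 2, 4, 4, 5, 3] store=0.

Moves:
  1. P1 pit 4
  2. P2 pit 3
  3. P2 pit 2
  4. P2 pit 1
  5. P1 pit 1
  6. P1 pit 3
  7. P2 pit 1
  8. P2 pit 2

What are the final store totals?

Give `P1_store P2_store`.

Answer: 3 2

Derivation:
Move 1: P1 pit4 -> P1=[2,5,2,5,0,3](1) P2=[4,3,4,4,5,3](0)
Move 2: P2 pit3 -> P1=[3,5,2,5,0,3](1) P2=[4,3,4,0,6,4](1)
Move 3: P2 pit2 -> P1=[3,5,2,5,0,3](1) P2=[4,3,0,1,7,5](2)
Move 4: P2 pit1 -> P1=[3,5,2,5,0,3](1) P2=[4,0,1,2,8,5](2)
Move 5: P1 pit1 -> P1=[3,0,3,6,1,4](2) P2=[4,0,1,2,8,5](2)
Move 6: P1 pit3 -> P1=[3,0,3,0,2,5](3) P2=[5,1,2,2,8,5](2)
Move 7: P2 pit1 -> P1=[3,0,3,0,2,5](3) P2=[5,0,3,2,8,5](2)
Move 8: P2 pit2 -> P1=[3,0,3,0,2,5](3) P2=[5,0,0,3,9,6](2)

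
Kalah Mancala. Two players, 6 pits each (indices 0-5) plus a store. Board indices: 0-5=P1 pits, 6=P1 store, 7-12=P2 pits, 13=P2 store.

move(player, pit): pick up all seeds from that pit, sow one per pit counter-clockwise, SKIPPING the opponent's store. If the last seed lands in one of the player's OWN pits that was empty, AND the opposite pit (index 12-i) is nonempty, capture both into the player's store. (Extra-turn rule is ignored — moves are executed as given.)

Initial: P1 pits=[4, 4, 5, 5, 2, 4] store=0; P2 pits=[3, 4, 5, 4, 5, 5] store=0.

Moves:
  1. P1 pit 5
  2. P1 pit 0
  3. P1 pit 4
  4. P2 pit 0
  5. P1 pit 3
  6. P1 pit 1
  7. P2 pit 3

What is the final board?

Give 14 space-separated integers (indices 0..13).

Answer: 1 1 7 1 2 3 4 1 7 8 0 7 7 1

Derivation:
Move 1: P1 pit5 -> P1=[4,4,5,5,2,0](1) P2=[4,5,6,4,5,5](0)
Move 2: P1 pit0 -> P1=[0,5,6,6,3,0](1) P2=[4,5,6,4,5,5](0)
Move 3: P1 pit4 -> P1=[0,5,6,6,0,1](2) P2=[5,5,6,4,5,5](0)
Move 4: P2 pit0 -> P1=[0,5,6,6,0,1](2) P2=[0,6,7,5,6,6](0)
Move 5: P1 pit3 -> P1=[0,5,6,0,1,2](3) P2=[1,7,8,5,6,6](0)
Move 6: P1 pit1 -> P1=[0,0,7,1,2,3](4) P2=[1,7,8,5,6,6](0)
Move 7: P2 pit3 -> P1=[1,1,7,1,2,3](4) P2=[1,7,8,0,7,7](1)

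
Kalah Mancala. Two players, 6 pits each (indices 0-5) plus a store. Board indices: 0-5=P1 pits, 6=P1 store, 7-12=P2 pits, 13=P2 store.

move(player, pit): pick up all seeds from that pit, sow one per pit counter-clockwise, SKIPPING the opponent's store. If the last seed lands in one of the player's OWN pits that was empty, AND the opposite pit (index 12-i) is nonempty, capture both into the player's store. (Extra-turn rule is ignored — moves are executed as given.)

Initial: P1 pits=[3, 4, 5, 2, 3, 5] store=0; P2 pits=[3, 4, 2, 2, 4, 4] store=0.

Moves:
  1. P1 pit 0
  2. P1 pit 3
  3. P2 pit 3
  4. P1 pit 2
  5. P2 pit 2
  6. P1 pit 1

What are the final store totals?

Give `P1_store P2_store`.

Move 1: P1 pit0 -> P1=[0,5,6,3,3,5](0) P2=[3,4,2,2,4,4](0)
Move 2: P1 pit3 -> P1=[0,5,6,0,4,6](1) P2=[3,4,2,2,4,4](0)
Move 3: P2 pit3 -> P1=[0,5,6,0,4,6](1) P2=[3,4,2,0,5,5](0)
Move 4: P1 pit2 -> P1=[0,5,0,1,5,7](2) P2=[4,5,2,0,5,5](0)
Move 5: P2 pit2 -> P1=[0,5,0,1,5,7](2) P2=[4,5,0,1,6,5](0)
Move 6: P1 pit1 -> P1=[0,0,1,2,6,8](3) P2=[4,5,0,1,6,5](0)

Answer: 3 0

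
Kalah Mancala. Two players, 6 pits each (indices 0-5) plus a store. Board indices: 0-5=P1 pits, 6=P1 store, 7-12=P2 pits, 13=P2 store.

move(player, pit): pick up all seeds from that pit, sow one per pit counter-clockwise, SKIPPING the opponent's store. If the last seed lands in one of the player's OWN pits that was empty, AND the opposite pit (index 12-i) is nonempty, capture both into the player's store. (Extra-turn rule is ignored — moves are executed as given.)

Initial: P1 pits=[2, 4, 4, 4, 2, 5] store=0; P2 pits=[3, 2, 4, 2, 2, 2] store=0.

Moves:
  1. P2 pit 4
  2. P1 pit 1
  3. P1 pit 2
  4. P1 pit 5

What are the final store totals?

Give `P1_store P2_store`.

Move 1: P2 pit4 -> P1=[2,4,4,4,2,5](0) P2=[3,2,4,2,0,3](1)
Move 2: P1 pit1 -> P1=[2,0,5,5,3,6](0) P2=[3,2,4,2,0,3](1)
Move 3: P1 pit2 -> P1=[2,0,0,6,4,7](1) P2=[4,2,4,2,0,3](1)
Move 4: P1 pit5 -> P1=[2,0,0,6,4,0](2) P2=[5,3,5,3,1,4](1)

Answer: 2 1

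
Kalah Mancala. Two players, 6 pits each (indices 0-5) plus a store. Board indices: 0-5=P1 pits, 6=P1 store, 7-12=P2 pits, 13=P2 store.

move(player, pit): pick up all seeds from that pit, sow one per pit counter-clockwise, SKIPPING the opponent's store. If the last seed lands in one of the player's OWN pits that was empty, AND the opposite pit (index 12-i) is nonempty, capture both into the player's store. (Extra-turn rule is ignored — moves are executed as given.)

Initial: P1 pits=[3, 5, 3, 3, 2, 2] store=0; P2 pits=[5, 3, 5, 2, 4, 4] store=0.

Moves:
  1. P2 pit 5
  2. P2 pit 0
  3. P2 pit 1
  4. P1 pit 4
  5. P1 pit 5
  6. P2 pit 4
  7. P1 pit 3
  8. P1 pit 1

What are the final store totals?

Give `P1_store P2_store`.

Move 1: P2 pit5 -> P1=[4,6,4,3,2,2](0) P2=[5,3,5,2,4,0](1)
Move 2: P2 pit0 -> P1=[0,6,4,3,2,2](0) P2=[0,4,6,3,5,0](6)
Move 3: P2 pit1 -> P1=[0,6,4,3,2,2](0) P2=[0,0,7,4,6,1](6)
Move 4: P1 pit4 -> P1=[0,6,4,3,0,3](1) P2=[0,0,7,4,6,1](6)
Move 5: P1 pit5 -> P1=[0,6,4,3,0,0](2) P2=[1,1,7,4,6,1](6)
Move 6: P2 pit4 -> P1=[1,7,5,4,0,0](2) P2=[1,1,7,4,0,2](7)
Move 7: P1 pit3 -> P1=[1,7,5,0,1,1](3) P2=[2,1,7,4,0,2](7)
Move 8: P1 pit1 -> P1=[1,0,6,1,2,2](4) P2=[3,2,7,4,0,2](7)

Answer: 4 7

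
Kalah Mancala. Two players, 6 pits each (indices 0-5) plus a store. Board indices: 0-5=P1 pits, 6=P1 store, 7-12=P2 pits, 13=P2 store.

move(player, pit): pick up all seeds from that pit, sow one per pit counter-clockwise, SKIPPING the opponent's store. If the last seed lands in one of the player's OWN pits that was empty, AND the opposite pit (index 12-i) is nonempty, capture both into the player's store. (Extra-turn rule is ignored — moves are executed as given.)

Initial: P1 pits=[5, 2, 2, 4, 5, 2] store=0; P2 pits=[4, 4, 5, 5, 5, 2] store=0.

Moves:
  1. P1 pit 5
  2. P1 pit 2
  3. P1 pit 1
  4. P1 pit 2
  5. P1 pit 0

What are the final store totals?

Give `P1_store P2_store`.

Answer: 7 0

Derivation:
Move 1: P1 pit5 -> P1=[5,2,2,4,5,0](1) P2=[5,4,5,5,5,2](0)
Move 2: P1 pit2 -> P1=[5,2,0,5,6,0](1) P2=[5,4,5,5,5,2](0)
Move 3: P1 pit1 -> P1=[5,0,1,6,6,0](1) P2=[5,4,5,5,5,2](0)
Move 4: P1 pit2 -> P1=[5,0,0,7,6,0](1) P2=[5,4,5,5,5,2](0)
Move 5: P1 pit0 -> P1=[0,1,1,8,7,0](7) P2=[0,4,5,5,5,2](0)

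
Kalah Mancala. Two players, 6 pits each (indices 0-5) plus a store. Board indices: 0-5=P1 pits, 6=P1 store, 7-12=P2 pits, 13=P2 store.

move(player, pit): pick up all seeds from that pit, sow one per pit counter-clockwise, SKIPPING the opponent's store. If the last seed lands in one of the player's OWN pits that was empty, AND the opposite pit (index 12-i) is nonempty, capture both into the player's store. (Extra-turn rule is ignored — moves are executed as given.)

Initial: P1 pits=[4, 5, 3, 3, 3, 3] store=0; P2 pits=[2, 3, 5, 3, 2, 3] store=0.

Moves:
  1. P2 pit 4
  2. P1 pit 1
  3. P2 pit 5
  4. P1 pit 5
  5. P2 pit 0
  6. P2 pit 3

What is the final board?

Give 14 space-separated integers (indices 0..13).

Answer: 6 1 5 4 4 0 2 0 5 7 0 1 1 3

Derivation:
Move 1: P2 pit4 -> P1=[4,5,3,3,3,3](0) P2=[2,3,5,3,0,4](1)
Move 2: P1 pit1 -> P1=[4,0,4,4,4,4](1) P2=[2,3,5,3,0,4](1)
Move 3: P2 pit5 -> P1=[5,1,5,4,4,4](1) P2=[2,3,5,3,0,0](2)
Move 4: P1 pit5 -> P1=[5,1,5,4,4,0](2) P2=[3,4,6,3,0,0](2)
Move 5: P2 pit0 -> P1=[5,1,5,4,4,0](2) P2=[0,5,7,4,0,0](2)
Move 6: P2 pit3 -> P1=[6,1,5,4,4,0](2) P2=[0,5,7,0,1,1](3)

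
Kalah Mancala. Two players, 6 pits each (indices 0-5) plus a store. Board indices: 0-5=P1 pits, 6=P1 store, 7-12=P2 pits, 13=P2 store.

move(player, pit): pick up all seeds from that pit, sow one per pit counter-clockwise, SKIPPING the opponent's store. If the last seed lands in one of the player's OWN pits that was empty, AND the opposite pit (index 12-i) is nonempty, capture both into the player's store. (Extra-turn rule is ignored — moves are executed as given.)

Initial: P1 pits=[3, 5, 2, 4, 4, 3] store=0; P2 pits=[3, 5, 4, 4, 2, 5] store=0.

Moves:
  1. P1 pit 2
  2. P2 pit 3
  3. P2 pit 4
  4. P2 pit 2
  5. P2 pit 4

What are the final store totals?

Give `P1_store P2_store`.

Answer: 0 3

Derivation:
Move 1: P1 pit2 -> P1=[3,5,0,5,5,3](0) P2=[3,5,4,4,2,5](0)
Move 2: P2 pit3 -> P1=[4,5,0,5,5,3](0) P2=[3,5,4,0,3,6](1)
Move 3: P2 pit4 -> P1=[5,5,0,5,5,3](0) P2=[3,5,4,0,0,7](2)
Move 4: P2 pit2 -> P1=[5,5,0,5,5,3](0) P2=[3,5,0,1,1,8](3)
Move 5: P2 pit4 -> P1=[5,5,0,5,5,3](0) P2=[3,5,0,1,0,9](3)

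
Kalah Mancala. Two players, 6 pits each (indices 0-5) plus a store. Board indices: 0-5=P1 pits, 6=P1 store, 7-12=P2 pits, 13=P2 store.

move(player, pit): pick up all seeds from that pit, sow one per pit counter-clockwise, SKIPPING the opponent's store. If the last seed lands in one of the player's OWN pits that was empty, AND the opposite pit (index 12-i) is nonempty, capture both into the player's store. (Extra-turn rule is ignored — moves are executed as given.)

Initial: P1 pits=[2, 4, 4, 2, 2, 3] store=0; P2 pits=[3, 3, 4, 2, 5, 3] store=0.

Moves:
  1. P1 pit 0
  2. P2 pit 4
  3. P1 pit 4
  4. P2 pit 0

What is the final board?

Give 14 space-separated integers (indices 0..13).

Move 1: P1 pit0 -> P1=[0,5,5,2,2,3](0) P2=[3,3,4,2,5,3](0)
Move 2: P2 pit4 -> P1=[1,6,6,2,2,3](0) P2=[3,3,4,2,0,4](1)
Move 3: P1 pit4 -> P1=[1,6,6,2,0,4](1) P2=[3,3,4,2,0,4](1)
Move 4: P2 pit0 -> P1=[1,6,6,2,0,4](1) P2=[0,4,5,3,0,4](1)

Answer: 1 6 6 2 0 4 1 0 4 5 3 0 4 1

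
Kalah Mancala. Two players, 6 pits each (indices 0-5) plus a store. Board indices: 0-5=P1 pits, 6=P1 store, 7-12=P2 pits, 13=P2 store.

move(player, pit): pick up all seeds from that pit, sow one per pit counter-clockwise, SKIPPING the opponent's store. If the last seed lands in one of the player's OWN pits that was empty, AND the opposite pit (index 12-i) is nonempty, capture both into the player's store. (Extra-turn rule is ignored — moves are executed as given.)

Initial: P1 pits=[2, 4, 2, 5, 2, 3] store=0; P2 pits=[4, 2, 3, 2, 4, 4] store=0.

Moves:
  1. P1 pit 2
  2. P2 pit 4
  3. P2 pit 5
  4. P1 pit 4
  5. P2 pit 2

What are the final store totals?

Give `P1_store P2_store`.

Move 1: P1 pit2 -> P1=[2,4,0,6,3,3](0) P2=[4,2,3,2,4,4](0)
Move 2: P2 pit4 -> P1=[3,5,0,6,3,3](0) P2=[4,2,3,2,0,5](1)
Move 3: P2 pit5 -> P1=[4,6,1,7,3,3](0) P2=[4,2,3,2,0,0](2)
Move 4: P1 pit4 -> P1=[4,6,1,7,0,4](1) P2=[5,2,3,2,0,0](2)
Move 5: P2 pit2 -> P1=[0,6,1,7,0,4](1) P2=[5,2,0,3,1,0](7)

Answer: 1 7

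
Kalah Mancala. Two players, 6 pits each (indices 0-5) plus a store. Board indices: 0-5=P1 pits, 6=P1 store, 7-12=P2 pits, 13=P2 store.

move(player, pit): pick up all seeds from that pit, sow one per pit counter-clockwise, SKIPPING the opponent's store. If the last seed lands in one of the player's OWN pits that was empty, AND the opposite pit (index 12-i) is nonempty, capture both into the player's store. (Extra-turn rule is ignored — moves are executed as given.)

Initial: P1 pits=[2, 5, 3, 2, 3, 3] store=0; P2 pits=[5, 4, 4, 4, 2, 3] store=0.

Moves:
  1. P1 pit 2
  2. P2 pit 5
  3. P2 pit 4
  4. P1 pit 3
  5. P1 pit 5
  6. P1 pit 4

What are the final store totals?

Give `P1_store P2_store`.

Move 1: P1 pit2 -> P1=[2,5,0,3,4,4](0) P2=[5,4,4,4,2,3](0)
Move 2: P2 pit5 -> P1=[3,6,0,3,4,4](0) P2=[5,4,4,4,2,0](1)
Move 3: P2 pit4 -> P1=[3,6,0,3,4,4](0) P2=[5,4,4,4,0,1](2)
Move 4: P1 pit3 -> P1=[3,6,0,0,5,5](1) P2=[5,4,4,4,0,1](2)
Move 5: P1 pit5 -> P1=[3,6,0,0,5,0](2) P2=[6,5,5,5,0,1](2)
Move 6: P1 pit4 -> P1=[3,6,0,0,0,1](3) P2=[7,6,6,5,0,1](2)

Answer: 3 2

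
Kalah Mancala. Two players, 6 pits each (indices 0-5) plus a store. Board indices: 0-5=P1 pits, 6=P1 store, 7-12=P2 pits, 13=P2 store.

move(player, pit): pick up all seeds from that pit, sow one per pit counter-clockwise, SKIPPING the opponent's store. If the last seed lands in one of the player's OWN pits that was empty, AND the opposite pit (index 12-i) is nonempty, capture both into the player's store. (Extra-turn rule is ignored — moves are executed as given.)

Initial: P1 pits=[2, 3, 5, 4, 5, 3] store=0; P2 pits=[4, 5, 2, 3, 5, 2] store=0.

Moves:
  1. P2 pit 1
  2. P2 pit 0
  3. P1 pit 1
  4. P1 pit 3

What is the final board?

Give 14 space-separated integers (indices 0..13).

Move 1: P2 pit1 -> P1=[2,3,5,4,5,3](0) P2=[4,0,3,4,6,3](1)
Move 2: P2 pit0 -> P1=[2,3,5,4,5,3](0) P2=[0,1,4,5,7,3](1)
Move 3: P1 pit1 -> P1=[2,0,6,5,6,3](0) P2=[0,1,4,5,7,3](1)
Move 4: P1 pit3 -> P1=[2,0,6,0,7,4](1) P2=[1,2,4,5,7,3](1)

Answer: 2 0 6 0 7 4 1 1 2 4 5 7 3 1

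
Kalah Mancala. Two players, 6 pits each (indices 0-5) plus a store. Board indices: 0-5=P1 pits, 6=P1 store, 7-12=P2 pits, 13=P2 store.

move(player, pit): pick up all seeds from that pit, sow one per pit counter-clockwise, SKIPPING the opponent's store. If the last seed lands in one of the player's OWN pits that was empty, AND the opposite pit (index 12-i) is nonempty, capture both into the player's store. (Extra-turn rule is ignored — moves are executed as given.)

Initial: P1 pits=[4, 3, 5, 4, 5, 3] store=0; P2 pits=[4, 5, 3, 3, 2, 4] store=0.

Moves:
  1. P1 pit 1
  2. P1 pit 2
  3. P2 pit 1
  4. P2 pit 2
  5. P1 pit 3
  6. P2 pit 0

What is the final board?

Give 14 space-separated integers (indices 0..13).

Answer: 5 0 0 0 8 5 2 0 2 2 6 5 7 3

Derivation:
Move 1: P1 pit1 -> P1=[4,0,6,5,6,3](0) P2=[4,5,3,3,2,4](0)
Move 2: P1 pit2 -> P1=[4,0,0,6,7,4](1) P2=[5,6,3,3,2,4](0)
Move 3: P2 pit1 -> P1=[5,0,0,6,7,4](1) P2=[5,0,4,4,3,5](1)
Move 4: P2 pit2 -> P1=[5,0,0,6,7,4](1) P2=[5,0,0,5,4,6](2)
Move 5: P1 pit3 -> P1=[5,0,0,0,8,5](2) P2=[6,1,1,5,4,6](2)
Move 6: P2 pit0 -> P1=[5,0,0,0,8,5](2) P2=[0,2,2,6,5,7](3)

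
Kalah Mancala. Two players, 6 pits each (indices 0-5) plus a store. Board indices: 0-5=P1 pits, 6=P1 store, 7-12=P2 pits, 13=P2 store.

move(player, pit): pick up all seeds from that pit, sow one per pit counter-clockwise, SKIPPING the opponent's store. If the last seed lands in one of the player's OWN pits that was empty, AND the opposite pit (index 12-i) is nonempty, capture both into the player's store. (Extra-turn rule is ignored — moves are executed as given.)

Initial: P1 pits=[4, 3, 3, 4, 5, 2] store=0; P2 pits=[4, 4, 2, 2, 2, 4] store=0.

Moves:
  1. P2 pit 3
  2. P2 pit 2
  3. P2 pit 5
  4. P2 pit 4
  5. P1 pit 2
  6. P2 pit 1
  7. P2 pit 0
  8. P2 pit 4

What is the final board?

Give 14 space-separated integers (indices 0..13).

Answer: 6 5 0 6 6 3 1 0 1 2 3 0 3 3

Derivation:
Move 1: P2 pit3 -> P1=[4,3,3,4,5,2](0) P2=[4,4,2,0,3,5](0)
Move 2: P2 pit2 -> P1=[4,3,3,4,5,2](0) P2=[4,4,0,1,4,5](0)
Move 3: P2 pit5 -> P1=[5,4,4,5,5,2](0) P2=[4,4,0,1,4,0](1)
Move 4: P2 pit4 -> P1=[6,5,4,5,5,2](0) P2=[4,4,0,1,0,1](2)
Move 5: P1 pit2 -> P1=[6,5,0,6,6,3](1) P2=[4,4,0,1,0,1](2)
Move 6: P2 pit1 -> P1=[6,5,0,6,6,3](1) P2=[4,0,1,2,1,2](2)
Move 7: P2 pit0 -> P1=[6,5,0,6,6,3](1) P2=[0,1,2,3,2,2](2)
Move 8: P2 pit4 -> P1=[6,5,0,6,6,3](1) P2=[0,1,2,3,0,3](3)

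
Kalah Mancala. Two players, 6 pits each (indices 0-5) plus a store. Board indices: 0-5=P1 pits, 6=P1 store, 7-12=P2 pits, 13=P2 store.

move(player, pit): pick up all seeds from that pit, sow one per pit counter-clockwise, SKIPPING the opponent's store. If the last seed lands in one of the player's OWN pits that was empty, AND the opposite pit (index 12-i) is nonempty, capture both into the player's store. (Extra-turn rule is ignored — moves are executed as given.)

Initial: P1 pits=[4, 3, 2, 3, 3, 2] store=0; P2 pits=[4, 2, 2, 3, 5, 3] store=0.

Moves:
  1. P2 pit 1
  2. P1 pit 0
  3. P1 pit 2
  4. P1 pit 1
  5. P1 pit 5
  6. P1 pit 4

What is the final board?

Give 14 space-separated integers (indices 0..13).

Answer: 0 0 1 6 0 1 2 6 2 5 5 5 3 0

Derivation:
Move 1: P2 pit1 -> P1=[4,3,2,3,3,2](0) P2=[4,0,3,4,5,3](0)
Move 2: P1 pit0 -> P1=[0,4,3,4,4,2](0) P2=[4,0,3,4,5,3](0)
Move 3: P1 pit2 -> P1=[0,4,0,5,5,3](0) P2=[4,0,3,4,5,3](0)
Move 4: P1 pit1 -> P1=[0,0,1,6,6,4](0) P2=[4,0,3,4,5,3](0)
Move 5: P1 pit5 -> P1=[0,0,1,6,6,0](1) P2=[5,1,4,4,5,3](0)
Move 6: P1 pit4 -> P1=[0,0,1,6,0,1](2) P2=[6,2,5,5,5,3](0)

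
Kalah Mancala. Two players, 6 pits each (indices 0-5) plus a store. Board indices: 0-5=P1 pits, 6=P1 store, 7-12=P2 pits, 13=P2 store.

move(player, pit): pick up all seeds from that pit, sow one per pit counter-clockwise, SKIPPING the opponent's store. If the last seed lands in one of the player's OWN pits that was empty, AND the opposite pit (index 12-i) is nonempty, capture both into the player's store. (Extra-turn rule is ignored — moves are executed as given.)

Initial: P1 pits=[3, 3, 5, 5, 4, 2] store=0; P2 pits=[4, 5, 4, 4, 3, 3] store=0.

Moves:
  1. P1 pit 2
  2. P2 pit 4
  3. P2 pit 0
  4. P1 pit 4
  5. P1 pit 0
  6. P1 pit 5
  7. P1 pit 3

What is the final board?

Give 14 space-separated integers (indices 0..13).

Move 1: P1 pit2 -> P1=[3,3,0,6,5,3](1) P2=[5,5,4,4,3,3](0)
Move 2: P2 pit4 -> P1=[4,3,0,6,5,3](1) P2=[5,5,4,4,0,4](1)
Move 3: P2 pit0 -> P1=[4,3,0,6,5,3](1) P2=[0,6,5,5,1,5](1)
Move 4: P1 pit4 -> P1=[4,3,0,6,0,4](2) P2=[1,7,6,5,1,5](1)
Move 5: P1 pit0 -> P1=[0,4,1,7,0,4](10) P2=[1,0,6,5,1,5](1)
Move 6: P1 pit5 -> P1=[0,4,1,7,0,0](11) P2=[2,1,7,5,1,5](1)
Move 7: P1 pit3 -> P1=[0,4,1,0,1,1](12) P2=[3,2,8,6,1,5](1)

Answer: 0 4 1 0 1 1 12 3 2 8 6 1 5 1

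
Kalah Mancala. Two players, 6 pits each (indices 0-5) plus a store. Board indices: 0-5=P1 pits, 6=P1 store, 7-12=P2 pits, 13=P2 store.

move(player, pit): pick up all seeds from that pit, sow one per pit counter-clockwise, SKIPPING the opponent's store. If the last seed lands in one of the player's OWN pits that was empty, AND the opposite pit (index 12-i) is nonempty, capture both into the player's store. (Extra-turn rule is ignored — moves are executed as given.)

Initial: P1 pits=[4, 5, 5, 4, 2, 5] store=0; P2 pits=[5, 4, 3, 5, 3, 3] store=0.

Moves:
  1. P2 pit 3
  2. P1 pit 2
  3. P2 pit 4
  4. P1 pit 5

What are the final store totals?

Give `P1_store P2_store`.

Move 1: P2 pit3 -> P1=[5,6,5,4,2,5](0) P2=[5,4,3,0,4,4](1)
Move 2: P1 pit2 -> P1=[5,6,0,5,3,6](1) P2=[6,4,3,0,4,4](1)
Move 3: P2 pit4 -> P1=[6,7,0,5,3,6](1) P2=[6,4,3,0,0,5](2)
Move 4: P1 pit5 -> P1=[6,7,0,5,3,0](2) P2=[7,5,4,1,1,5](2)

Answer: 2 2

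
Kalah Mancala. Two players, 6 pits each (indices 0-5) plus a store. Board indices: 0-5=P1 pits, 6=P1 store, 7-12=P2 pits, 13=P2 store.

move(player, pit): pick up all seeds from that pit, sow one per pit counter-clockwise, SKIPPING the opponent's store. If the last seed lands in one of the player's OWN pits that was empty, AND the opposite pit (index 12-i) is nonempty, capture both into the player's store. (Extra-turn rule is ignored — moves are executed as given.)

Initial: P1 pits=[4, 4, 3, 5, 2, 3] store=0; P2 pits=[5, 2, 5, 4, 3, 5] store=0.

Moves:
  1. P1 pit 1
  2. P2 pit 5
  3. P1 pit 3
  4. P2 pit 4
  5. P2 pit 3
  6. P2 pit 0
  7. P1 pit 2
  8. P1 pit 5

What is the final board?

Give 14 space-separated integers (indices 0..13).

Answer: 7 2 0 1 5 0 3 2 5 8 2 3 3 4

Derivation:
Move 1: P1 pit1 -> P1=[4,0,4,6,3,4](0) P2=[5,2,5,4,3,5](0)
Move 2: P2 pit5 -> P1=[5,1,5,7,3,4](0) P2=[5,2,5,4,3,0](1)
Move 3: P1 pit3 -> P1=[5,1,5,0,4,5](1) P2=[6,3,6,5,3,0](1)
Move 4: P2 pit4 -> P1=[6,1,5,0,4,5](1) P2=[6,3,6,5,0,1](2)
Move 5: P2 pit3 -> P1=[7,2,5,0,4,5](1) P2=[6,3,6,0,1,2](3)
Move 6: P2 pit0 -> P1=[7,2,5,0,4,5](1) P2=[0,4,7,1,2,3](4)
Move 7: P1 pit2 -> P1=[7,2,0,1,5,6](2) P2=[1,4,7,1,2,3](4)
Move 8: P1 pit5 -> P1=[7,2,0,1,5,0](3) P2=[2,5,8,2,3,3](4)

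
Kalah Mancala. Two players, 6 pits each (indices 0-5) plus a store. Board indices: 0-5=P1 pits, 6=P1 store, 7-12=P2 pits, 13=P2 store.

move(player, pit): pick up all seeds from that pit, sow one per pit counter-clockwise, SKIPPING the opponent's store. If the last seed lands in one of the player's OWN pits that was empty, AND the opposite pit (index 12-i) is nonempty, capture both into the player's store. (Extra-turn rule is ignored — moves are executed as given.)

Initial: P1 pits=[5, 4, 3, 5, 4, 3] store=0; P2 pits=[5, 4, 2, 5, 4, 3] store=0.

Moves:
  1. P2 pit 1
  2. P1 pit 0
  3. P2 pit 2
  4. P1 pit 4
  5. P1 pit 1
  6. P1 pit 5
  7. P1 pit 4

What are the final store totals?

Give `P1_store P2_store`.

Move 1: P2 pit1 -> P1=[5,4,3,5,4,3](0) P2=[5,0,3,6,5,4](0)
Move 2: P1 pit0 -> P1=[0,5,4,6,5,4](0) P2=[5,0,3,6,5,4](0)
Move 3: P2 pit2 -> P1=[0,5,4,6,5,4](0) P2=[5,0,0,7,6,5](0)
Move 4: P1 pit4 -> P1=[0,5,4,6,0,5](1) P2=[6,1,1,7,6,5](0)
Move 5: P1 pit1 -> P1=[0,0,5,7,1,6](2) P2=[6,1,1,7,6,5](0)
Move 6: P1 pit5 -> P1=[0,0,5,7,1,0](3) P2=[7,2,2,8,7,5](0)
Move 7: P1 pit4 -> P1=[0,0,5,7,0,0](11) P2=[0,2,2,8,7,5](0)

Answer: 11 0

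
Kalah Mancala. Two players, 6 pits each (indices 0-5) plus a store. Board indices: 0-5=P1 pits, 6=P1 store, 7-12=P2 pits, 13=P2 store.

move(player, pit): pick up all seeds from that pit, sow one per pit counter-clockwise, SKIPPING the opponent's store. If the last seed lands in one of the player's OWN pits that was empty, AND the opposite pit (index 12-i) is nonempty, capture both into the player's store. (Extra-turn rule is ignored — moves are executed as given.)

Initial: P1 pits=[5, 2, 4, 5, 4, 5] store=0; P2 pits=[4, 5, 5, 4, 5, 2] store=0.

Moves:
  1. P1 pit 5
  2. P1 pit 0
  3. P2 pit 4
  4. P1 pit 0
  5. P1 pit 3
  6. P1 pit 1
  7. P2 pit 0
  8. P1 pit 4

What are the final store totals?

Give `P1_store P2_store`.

Move 1: P1 pit5 -> P1=[5,2,4,5,4,0](1) P2=[5,6,6,5,5,2](0)
Move 2: P1 pit0 -> P1=[0,3,5,6,5,0](7) P2=[0,6,6,5,5,2](0)
Move 3: P2 pit4 -> P1=[1,4,6,6,5,0](7) P2=[0,6,6,5,0,3](1)
Move 4: P1 pit0 -> P1=[0,5,6,6,5,0](7) P2=[0,6,6,5,0,3](1)
Move 5: P1 pit3 -> P1=[0,5,6,0,6,1](8) P2=[1,7,7,5,0,3](1)
Move 6: P1 pit1 -> P1=[0,0,7,1,7,2](9) P2=[1,7,7,5,0,3](1)
Move 7: P2 pit0 -> P1=[0,0,7,1,7,2](9) P2=[0,8,7,5,0,3](1)
Move 8: P1 pit4 -> P1=[0,0,7,1,0,3](10) P2=[1,9,8,6,1,3](1)

Answer: 10 1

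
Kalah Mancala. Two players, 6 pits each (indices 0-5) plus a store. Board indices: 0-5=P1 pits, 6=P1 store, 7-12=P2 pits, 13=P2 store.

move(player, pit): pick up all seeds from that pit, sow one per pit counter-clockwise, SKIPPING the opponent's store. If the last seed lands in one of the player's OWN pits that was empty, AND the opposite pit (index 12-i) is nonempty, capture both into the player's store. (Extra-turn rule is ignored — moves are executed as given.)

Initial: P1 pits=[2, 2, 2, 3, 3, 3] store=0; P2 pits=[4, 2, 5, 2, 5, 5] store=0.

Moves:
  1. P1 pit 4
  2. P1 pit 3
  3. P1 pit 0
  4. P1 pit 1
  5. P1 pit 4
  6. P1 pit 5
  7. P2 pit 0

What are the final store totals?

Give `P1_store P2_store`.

Move 1: P1 pit4 -> P1=[2,2,2,3,0,4](1) P2=[5,2,5,2,5,5](0)
Move 2: P1 pit3 -> P1=[2,2,2,0,1,5](2) P2=[5,2,5,2,5,5](0)
Move 3: P1 pit0 -> P1=[0,3,3,0,1,5](2) P2=[5,2,5,2,5,5](0)
Move 4: P1 pit1 -> P1=[0,0,4,1,2,5](2) P2=[5,2,5,2,5,5](0)
Move 5: P1 pit4 -> P1=[0,0,4,1,0,6](3) P2=[5,2,5,2,5,5](0)
Move 6: P1 pit5 -> P1=[0,0,4,1,0,0](4) P2=[6,3,6,3,6,5](0)
Move 7: P2 pit0 -> P1=[0,0,4,1,0,0](4) P2=[0,4,7,4,7,6](1)

Answer: 4 1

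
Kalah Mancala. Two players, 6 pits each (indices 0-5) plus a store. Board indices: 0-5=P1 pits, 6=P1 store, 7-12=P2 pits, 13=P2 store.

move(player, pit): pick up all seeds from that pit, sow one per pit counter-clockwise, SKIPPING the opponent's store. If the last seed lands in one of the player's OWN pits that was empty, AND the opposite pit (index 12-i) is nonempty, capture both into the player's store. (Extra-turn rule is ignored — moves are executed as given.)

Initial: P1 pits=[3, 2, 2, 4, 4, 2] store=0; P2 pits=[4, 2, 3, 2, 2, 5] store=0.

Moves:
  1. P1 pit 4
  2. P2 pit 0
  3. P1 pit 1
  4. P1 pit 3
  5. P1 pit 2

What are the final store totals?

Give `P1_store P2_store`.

Move 1: P1 pit4 -> P1=[3,2,2,4,0,3](1) P2=[5,3,3,2,2,5](0)
Move 2: P2 pit0 -> P1=[3,2,2,4,0,3](1) P2=[0,4,4,3,3,6](0)
Move 3: P1 pit1 -> P1=[3,0,3,5,0,3](1) P2=[0,4,4,3,3,6](0)
Move 4: P1 pit3 -> P1=[3,0,3,0,1,4](2) P2=[1,5,4,3,3,6](0)
Move 5: P1 pit2 -> P1=[3,0,0,1,2,5](2) P2=[1,5,4,3,3,6](0)

Answer: 2 0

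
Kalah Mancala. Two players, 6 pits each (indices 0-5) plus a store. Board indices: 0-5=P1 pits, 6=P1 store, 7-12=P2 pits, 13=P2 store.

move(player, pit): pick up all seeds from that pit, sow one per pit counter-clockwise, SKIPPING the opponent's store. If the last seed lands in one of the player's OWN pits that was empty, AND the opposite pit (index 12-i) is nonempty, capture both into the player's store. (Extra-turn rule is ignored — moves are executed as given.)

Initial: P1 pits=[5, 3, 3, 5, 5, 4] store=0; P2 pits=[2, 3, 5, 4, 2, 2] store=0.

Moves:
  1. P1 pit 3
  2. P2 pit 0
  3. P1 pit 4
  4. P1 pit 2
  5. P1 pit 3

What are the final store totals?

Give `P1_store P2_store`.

Move 1: P1 pit3 -> P1=[5,3,3,0,6,5](1) P2=[3,4,5,4,2,2](0)
Move 2: P2 pit0 -> P1=[5,3,3,0,6,5](1) P2=[0,5,6,5,2,2](0)
Move 3: P1 pit4 -> P1=[5,3,3,0,0,6](2) P2=[1,6,7,6,2,2](0)
Move 4: P1 pit2 -> P1=[5,3,0,1,1,7](2) P2=[1,6,7,6,2,2](0)
Move 5: P1 pit3 -> P1=[5,3,0,0,2,7](2) P2=[1,6,7,6,2,2](0)

Answer: 2 0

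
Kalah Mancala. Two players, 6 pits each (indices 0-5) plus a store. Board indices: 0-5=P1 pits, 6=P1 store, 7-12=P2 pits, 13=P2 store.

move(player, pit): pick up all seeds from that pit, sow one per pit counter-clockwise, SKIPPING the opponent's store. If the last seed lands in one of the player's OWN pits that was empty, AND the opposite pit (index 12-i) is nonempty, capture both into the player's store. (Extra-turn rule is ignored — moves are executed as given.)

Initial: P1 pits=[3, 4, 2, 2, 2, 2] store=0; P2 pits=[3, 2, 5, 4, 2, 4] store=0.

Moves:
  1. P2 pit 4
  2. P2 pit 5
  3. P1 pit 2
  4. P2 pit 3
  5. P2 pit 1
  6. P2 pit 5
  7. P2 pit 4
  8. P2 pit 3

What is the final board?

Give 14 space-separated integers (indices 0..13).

Move 1: P2 pit4 -> P1=[3,4,2,2,2,2](0) P2=[3,2,5,4,0,5](1)
Move 2: P2 pit5 -> P1=[4,5,3,3,2,2](0) P2=[3,2,5,4,0,0](2)
Move 3: P1 pit2 -> P1=[4,5,0,4,3,3](0) P2=[3,2,5,4,0,0](2)
Move 4: P2 pit3 -> P1=[5,5,0,4,3,3](0) P2=[3,2,5,0,1,1](3)
Move 5: P2 pit1 -> P1=[5,5,0,4,3,3](0) P2=[3,0,6,1,1,1](3)
Move 6: P2 pit5 -> P1=[5,5,0,4,3,3](0) P2=[3,0,6,1,1,0](4)
Move 7: P2 pit4 -> P1=[0,5,0,4,3,3](0) P2=[3,0,6,1,0,0](10)
Move 8: P2 pit3 -> P1=[0,0,0,4,3,3](0) P2=[3,0,6,0,0,0](16)

Answer: 0 0 0 4 3 3 0 3 0 6 0 0 0 16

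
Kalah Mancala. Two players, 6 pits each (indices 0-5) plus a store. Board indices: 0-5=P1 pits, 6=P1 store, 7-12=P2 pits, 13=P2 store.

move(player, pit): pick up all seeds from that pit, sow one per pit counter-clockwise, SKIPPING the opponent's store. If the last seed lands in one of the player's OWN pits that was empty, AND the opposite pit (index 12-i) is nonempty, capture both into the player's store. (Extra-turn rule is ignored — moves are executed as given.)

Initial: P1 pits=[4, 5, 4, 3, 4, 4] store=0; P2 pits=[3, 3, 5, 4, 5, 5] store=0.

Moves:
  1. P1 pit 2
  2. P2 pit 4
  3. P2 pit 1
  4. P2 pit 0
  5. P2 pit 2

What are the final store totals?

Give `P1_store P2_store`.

Answer: 1 9

Derivation:
Move 1: P1 pit2 -> P1=[4,5,0,4,5,5](1) P2=[3,3,5,4,5,5](0)
Move 2: P2 pit4 -> P1=[5,6,1,4,5,5](1) P2=[3,3,5,4,0,6](1)
Move 3: P2 pit1 -> P1=[5,0,1,4,5,5](1) P2=[3,0,6,5,0,6](8)
Move 4: P2 pit0 -> P1=[5,0,1,4,5,5](1) P2=[0,1,7,6,0,6](8)
Move 5: P2 pit2 -> P1=[6,1,2,4,5,5](1) P2=[0,1,0,7,1,7](9)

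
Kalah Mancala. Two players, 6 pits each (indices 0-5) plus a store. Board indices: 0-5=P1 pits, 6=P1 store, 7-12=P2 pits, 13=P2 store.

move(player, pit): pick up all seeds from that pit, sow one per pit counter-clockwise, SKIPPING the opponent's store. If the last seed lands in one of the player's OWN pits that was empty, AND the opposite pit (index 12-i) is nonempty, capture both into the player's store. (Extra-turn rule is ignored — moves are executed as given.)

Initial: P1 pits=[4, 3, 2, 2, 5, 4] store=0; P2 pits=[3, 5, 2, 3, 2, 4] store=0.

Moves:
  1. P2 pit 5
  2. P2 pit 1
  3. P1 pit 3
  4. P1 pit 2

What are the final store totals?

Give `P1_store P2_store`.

Answer: 0 2

Derivation:
Move 1: P2 pit5 -> P1=[5,4,3,2,5,4](0) P2=[3,5,2,3,2,0](1)
Move 2: P2 pit1 -> P1=[5,4,3,2,5,4](0) P2=[3,0,3,4,3,1](2)
Move 3: P1 pit3 -> P1=[5,4,3,0,6,5](0) P2=[3,0,3,4,3,1](2)
Move 4: P1 pit2 -> P1=[5,4,0,1,7,6](0) P2=[3,0,3,4,3,1](2)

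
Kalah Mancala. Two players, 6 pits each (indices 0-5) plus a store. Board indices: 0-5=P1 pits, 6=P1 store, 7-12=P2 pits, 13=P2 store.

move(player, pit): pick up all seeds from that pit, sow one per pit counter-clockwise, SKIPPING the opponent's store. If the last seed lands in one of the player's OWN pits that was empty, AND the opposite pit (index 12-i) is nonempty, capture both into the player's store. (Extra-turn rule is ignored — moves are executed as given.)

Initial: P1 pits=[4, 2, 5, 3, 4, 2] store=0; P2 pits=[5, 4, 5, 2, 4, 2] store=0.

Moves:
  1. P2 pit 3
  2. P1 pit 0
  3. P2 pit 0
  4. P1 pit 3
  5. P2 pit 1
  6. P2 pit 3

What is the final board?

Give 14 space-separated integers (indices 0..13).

Move 1: P2 pit3 -> P1=[4,2,5,3,4,2](0) P2=[5,4,5,0,5,3](0)
Move 2: P1 pit0 -> P1=[0,3,6,4,5,2](0) P2=[5,4,5,0,5,3](0)
Move 3: P2 pit0 -> P1=[0,3,6,4,5,2](0) P2=[0,5,6,1,6,4](0)
Move 4: P1 pit3 -> P1=[0,3,6,0,6,3](1) P2=[1,5,6,1,6,4](0)
Move 5: P2 pit1 -> P1=[0,3,6,0,6,3](1) P2=[1,0,7,2,7,5](1)
Move 6: P2 pit3 -> P1=[0,3,6,0,6,3](1) P2=[1,0,7,0,8,6](1)

Answer: 0 3 6 0 6 3 1 1 0 7 0 8 6 1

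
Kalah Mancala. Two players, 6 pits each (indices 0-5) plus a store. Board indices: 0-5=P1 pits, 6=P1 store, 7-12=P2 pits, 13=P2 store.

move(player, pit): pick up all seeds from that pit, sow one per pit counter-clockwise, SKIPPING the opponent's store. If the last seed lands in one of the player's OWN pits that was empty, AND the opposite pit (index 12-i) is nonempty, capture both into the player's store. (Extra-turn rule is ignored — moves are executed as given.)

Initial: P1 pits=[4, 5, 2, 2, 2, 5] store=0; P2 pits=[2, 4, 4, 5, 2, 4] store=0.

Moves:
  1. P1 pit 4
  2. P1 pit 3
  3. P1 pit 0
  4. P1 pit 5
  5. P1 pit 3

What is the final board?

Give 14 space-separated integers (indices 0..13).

Answer: 0 6 3 0 3 0 2 3 5 5 6 3 5 0

Derivation:
Move 1: P1 pit4 -> P1=[4,5,2,2,0,6](1) P2=[2,4,4,5,2,4](0)
Move 2: P1 pit3 -> P1=[4,5,2,0,1,7](1) P2=[2,4,4,5,2,4](0)
Move 3: P1 pit0 -> P1=[0,6,3,1,2,7](1) P2=[2,4,4,5,2,4](0)
Move 4: P1 pit5 -> P1=[0,6,3,1,2,0](2) P2=[3,5,5,6,3,5](0)
Move 5: P1 pit3 -> P1=[0,6,3,0,3,0](2) P2=[3,5,5,6,3,5](0)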